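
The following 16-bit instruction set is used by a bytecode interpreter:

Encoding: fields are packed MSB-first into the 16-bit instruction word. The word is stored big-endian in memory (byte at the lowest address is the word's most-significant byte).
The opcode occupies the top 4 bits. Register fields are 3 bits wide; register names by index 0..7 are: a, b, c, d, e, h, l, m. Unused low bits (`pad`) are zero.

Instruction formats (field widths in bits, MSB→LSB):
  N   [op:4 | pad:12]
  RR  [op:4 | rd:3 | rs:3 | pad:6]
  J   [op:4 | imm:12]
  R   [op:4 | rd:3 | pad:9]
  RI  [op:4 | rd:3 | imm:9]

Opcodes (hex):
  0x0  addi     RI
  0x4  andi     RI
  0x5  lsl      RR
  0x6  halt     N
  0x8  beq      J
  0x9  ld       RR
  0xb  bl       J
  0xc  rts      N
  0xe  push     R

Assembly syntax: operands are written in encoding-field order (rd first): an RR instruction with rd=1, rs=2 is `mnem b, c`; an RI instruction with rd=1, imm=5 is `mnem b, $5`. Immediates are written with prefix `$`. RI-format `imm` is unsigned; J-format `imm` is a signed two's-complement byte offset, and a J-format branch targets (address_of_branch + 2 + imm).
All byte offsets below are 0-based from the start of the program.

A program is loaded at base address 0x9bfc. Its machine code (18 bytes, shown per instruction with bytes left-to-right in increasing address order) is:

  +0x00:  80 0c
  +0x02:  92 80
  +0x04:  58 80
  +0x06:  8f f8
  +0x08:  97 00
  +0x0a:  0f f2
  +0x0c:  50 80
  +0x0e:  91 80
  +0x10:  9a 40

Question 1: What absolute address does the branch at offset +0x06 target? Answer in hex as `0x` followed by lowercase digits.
0x9bfc

[06] 8f f8 → 0x8ff8
  op=0x8ff8>>12=0x8 ⇒ beq (J)
  imm: (w>>0)&0xfff=0xff8 (s12→-8) → $-8
  target = base 0x9bfc + off 0x06 + 2 + imm -8 = 0x9bfc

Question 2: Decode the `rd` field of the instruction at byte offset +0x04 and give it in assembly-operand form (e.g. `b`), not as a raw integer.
off 0x04: read 58 80 as big → 0x5880
  top 4b → 0x5 → lsl [RR]
  rd: (w>>9)&0x7=0x4 → e
  rs: (w>>6)&0x7=0x2 → c

e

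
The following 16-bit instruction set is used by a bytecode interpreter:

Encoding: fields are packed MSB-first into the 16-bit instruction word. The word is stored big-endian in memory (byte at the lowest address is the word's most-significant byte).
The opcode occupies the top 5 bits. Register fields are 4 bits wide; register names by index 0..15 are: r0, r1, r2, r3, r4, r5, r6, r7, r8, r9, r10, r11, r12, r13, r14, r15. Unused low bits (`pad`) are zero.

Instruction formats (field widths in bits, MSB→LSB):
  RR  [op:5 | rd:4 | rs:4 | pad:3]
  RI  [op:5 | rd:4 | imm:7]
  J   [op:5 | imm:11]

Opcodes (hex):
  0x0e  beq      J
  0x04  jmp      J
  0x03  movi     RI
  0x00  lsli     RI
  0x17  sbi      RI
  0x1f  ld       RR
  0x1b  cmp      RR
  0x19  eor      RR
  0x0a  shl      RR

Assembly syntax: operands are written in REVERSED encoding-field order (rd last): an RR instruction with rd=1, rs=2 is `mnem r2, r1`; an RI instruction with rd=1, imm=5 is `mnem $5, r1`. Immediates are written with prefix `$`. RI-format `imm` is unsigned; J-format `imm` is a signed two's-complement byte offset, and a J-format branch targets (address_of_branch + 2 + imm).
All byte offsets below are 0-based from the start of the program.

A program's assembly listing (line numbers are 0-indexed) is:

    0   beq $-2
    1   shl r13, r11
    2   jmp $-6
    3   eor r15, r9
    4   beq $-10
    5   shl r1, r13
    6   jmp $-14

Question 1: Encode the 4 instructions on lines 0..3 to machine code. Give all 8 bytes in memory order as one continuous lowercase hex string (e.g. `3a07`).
77fe55e827faccf8

line 0 (beq): pack op=0xe:5|imm=-2:11 = 0x77fe; big→ 77 fe
line 1 (shl): pack op=0xa:5|rd=11:4|rs=13:4|pad=0:3 = 0x55e8; big→ 55 e8
line 2 (jmp): pack op=0x4:5|imm=-6:11 = 0x27fa; big→ 27 fa
line 3 (eor): pack op=0x19:5|rd=9:4|rs=15:4|pad=0:3 = 0xccf8; big→ cc f8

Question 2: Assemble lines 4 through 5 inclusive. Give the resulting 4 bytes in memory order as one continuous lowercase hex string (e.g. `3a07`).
L4: beq op=0xe:5|imm=-10:11 ⇒ 0x77f6 ⇒ big 77 f6
L5: shl op=0xa:5|rd=13:4|rs=1:4|pad=0:3 ⇒ 0x5688 ⇒ big 56 88

77f65688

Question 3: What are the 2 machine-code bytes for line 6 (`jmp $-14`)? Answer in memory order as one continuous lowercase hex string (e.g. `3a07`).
L6: jmp op=0x4:5|imm=-14:11 ⇒ 0x27f2 ⇒ big 27 f2

27f2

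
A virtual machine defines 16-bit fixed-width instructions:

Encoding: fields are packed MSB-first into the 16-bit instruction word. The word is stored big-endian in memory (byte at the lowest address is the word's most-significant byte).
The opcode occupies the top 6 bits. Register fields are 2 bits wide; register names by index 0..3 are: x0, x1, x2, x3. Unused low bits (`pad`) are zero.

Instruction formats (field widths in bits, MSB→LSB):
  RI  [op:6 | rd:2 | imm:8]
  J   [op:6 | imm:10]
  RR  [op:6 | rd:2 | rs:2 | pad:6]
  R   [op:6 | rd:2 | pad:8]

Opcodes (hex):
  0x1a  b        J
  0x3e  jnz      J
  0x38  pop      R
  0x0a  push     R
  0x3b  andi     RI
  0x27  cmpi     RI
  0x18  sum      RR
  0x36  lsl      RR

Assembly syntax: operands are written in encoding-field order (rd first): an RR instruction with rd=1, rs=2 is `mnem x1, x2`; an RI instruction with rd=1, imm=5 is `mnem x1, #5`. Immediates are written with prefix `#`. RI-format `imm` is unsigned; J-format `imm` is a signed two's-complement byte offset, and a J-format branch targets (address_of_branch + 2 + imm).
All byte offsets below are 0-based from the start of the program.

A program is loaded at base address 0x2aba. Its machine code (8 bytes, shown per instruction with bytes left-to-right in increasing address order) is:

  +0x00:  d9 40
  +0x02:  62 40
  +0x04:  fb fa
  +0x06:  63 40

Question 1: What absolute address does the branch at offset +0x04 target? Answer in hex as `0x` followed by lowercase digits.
off 0x04: read fb fa as big → 0xfbfa
  opcode bits[15:10]=0x3e: jnz/J
  [9:0] imm=1018 (s10→-6) = #-6
  target = base 0x2aba + off 0x04 + 2 + imm -6 = 0x2aba

0x2aba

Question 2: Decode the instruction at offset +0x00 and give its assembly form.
[00] d9 40 → 0xd940
  top 6b → 0x36 → lsl [RR]
  rd: (w>>8)&0x3=0x1 → x1
  rs: (w>>6)&0x3=0x1 → x1

lsl x1, x1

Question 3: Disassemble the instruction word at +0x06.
[06] 63 40 → 0x6340
  op=0x6340>>10=0x18 ⇒ sum (RR)
  rd@[9:8]=0x3 ⇒ x3
  rs@[7:6]=0x1 ⇒ x1

sum x3, x1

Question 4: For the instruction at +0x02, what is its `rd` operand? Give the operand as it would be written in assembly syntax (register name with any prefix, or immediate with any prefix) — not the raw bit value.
off 0x02: read 62 40 as big → 0x6240
  opcode bits[15:10]=0x18: sum/RR
  [9:8] rd=2 = x2
  [7:6] rs=1 = x1

x2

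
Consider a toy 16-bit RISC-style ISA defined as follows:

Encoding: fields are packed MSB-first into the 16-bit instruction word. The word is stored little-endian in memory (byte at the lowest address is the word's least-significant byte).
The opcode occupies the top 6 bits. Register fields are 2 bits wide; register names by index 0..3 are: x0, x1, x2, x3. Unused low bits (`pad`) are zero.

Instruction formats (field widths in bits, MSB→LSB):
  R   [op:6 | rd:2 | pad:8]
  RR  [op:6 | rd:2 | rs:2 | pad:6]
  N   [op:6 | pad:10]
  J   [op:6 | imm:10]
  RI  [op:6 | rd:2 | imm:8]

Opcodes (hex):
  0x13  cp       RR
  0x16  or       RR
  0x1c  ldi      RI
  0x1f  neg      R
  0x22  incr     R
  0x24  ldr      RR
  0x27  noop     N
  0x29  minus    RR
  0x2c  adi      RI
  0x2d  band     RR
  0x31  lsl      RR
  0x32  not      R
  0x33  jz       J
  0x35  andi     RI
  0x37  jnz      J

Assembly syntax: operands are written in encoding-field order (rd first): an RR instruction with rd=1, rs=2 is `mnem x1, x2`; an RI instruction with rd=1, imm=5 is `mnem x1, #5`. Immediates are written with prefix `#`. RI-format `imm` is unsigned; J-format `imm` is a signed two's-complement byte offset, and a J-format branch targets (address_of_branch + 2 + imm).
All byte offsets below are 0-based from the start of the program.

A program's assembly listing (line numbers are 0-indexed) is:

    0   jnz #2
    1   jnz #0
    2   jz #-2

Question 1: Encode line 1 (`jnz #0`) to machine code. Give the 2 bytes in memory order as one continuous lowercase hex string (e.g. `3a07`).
L1: jnz op=0x37:6|imm=0:10 ⇒ 0xdc00 ⇒ little 00 dc

00dc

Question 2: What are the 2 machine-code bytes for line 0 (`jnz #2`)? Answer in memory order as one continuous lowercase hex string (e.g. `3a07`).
0. jnz fields op=0x37:6|imm=2:10 → word dc02h → 02 dc

02dc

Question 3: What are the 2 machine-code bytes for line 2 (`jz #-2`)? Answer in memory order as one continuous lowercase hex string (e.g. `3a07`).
line 2 (jz): pack op=0x33:6|imm=-2:10 = 0xcffe; little→ fe cf

fecf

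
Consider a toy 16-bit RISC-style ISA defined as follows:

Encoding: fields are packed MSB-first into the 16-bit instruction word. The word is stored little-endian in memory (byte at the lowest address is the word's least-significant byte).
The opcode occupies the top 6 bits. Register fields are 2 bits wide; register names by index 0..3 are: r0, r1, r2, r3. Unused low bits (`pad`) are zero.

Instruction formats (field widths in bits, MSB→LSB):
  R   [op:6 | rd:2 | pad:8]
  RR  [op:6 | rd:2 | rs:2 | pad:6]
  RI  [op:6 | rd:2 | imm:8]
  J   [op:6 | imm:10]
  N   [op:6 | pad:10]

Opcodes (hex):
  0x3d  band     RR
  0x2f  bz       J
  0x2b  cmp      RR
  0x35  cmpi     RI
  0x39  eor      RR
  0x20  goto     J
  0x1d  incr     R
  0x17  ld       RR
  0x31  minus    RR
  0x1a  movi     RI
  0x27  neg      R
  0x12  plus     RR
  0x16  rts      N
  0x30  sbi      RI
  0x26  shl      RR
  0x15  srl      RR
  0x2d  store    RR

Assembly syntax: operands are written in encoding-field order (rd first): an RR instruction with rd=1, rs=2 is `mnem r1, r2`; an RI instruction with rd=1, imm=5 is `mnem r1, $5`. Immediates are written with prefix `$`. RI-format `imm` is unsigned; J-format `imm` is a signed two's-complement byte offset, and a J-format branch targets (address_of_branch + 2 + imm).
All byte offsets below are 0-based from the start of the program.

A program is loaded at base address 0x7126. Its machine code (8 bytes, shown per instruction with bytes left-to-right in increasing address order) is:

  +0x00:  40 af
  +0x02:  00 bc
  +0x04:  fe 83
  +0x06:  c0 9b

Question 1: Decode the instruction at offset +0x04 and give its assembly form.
goto $-2

+0x04: fe 83 ⇒ word 0x83fe (little)
  opcode bits[15:10]=0x20: goto/J
  [9:0] imm=1022 (s10→-2) = $-2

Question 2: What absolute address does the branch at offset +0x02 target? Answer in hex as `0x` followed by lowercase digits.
+0x02: 00 bc ⇒ word 0xbc00 (little)
  op=0xbc00>>10=0x2f ⇒ bz (J)
  imm: (w>>0)&0x3ff=0x0 → $0
  target = base 0x7126 + off 0x02 + 2 + imm 0 = 0x712a

0x712a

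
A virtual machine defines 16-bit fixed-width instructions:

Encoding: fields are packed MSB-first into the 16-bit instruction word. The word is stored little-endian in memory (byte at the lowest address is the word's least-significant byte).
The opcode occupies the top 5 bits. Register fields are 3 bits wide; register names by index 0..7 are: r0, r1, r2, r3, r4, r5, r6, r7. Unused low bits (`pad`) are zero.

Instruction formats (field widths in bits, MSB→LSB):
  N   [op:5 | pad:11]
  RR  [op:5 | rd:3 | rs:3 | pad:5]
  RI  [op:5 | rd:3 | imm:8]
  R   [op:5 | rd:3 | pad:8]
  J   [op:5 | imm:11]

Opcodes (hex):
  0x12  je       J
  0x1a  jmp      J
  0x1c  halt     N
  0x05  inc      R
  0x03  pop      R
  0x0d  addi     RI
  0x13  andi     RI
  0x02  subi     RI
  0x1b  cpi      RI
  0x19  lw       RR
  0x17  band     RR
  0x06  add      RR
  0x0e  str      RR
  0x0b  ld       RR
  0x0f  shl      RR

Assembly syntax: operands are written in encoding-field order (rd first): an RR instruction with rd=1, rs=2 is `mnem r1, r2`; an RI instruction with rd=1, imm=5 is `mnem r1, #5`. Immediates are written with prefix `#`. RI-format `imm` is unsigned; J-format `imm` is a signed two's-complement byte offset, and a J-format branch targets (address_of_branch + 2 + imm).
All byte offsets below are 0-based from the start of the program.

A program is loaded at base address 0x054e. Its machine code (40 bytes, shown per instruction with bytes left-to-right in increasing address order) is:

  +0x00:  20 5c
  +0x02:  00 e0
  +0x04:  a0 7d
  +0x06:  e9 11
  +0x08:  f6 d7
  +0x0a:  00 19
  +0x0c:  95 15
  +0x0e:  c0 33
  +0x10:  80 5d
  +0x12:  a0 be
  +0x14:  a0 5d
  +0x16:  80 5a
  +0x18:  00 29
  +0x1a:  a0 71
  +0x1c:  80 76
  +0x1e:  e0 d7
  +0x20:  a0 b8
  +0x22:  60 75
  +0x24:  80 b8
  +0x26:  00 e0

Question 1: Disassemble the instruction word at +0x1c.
@+1c  little-endian(80 76) = 0x7680
  op=0x7680>>11=0xe ⇒ str (RR)
  [10:8] rd=6 = r6
  [7:5] rs=4 = r4

str r6, r4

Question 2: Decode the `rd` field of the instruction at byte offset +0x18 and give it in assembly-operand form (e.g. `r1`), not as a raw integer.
@+18  little-endian(00 29) = 0x2900
  op=0x2900>>11=0x5 ⇒ inc (R)
  [10:8] rd=1 = r1

r1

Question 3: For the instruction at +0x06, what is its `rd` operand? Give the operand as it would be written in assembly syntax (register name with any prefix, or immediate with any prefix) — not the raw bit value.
off 0x06: read e9 11 as little → 0x11e9
  op=0x11e9>>11=0x2 ⇒ subi (RI)
  rd: (w>>8)&0x7=0x1 → r1
  imm: (w>>0)&0xff=0xe9 → #233

r1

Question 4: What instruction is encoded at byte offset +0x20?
band r0, r5

off 0x20: read a0 b8 as little → 0xb8a0
  op=0xb8a0>>11=0x17 ⇒ band (RR)
  [10:8] rd=0 = r0
  [7:5] rs=5 = r5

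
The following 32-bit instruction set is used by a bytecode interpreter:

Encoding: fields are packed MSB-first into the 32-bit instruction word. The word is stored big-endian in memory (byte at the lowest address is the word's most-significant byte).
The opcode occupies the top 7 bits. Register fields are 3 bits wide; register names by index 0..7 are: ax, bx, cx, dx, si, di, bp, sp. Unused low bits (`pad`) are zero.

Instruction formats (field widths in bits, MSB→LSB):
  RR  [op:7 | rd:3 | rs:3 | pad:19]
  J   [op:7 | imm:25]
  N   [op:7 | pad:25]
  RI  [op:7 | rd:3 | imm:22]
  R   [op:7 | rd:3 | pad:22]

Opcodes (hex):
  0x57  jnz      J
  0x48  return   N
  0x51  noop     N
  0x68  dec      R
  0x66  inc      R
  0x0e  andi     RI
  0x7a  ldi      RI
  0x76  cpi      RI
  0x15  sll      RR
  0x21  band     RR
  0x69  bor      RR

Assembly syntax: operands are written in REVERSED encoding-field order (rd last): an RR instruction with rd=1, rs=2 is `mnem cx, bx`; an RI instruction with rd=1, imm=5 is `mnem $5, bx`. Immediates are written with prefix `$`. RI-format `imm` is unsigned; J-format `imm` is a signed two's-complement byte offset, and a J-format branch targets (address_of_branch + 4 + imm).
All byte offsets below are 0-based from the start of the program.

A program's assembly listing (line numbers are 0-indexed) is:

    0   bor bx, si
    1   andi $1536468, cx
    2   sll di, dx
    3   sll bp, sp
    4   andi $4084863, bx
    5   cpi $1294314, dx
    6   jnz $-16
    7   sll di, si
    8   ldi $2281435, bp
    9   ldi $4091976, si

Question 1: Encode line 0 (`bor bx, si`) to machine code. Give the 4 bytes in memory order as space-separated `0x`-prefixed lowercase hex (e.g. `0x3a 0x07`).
0. bor fields op=0x69:7|rd=4:3|rs=1:3|pad=0:19 → word d3080000h → d3 08 00 00

0xd3 0x08 0x00 0x00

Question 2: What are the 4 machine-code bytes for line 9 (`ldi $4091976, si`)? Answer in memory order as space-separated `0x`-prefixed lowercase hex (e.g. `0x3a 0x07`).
0xf5 0x3e 0x70 0x48

L9: ldi op=0x7a:7|rd=4:3|imm=4091976:22 ⇒ 0xf53e7048 ⇒ big f5 3e 70 48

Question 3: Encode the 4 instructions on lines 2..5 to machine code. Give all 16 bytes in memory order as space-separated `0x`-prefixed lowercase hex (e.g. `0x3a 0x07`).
2. sll fields op=0x15:7|rd=3:3|rs=5:3|pad=0:19 → word 2ae80000h → 2a e8 00 00
3. sll fields op=0x15:7|rd=7:3|rs=6:3|pad=0:19 → word 2bf00000h → 2b f0 00 00
4. andi fields op=0xe:7|rd=1:3|imm=4084863:22 → word 1c7e547fh → 1c 7e 54 7f
5. cpi fields op=0x76:7|rd=3:3|imm=1294314:22 → word ecd3bfeah → ec d3 bf ea

0x2a 0xe8 0x00 0x00 0x2b 0xf0 0x00 0x00 0x1c 0x7e 0x54 0x7f 0xec 0xd3 0xbf 0xea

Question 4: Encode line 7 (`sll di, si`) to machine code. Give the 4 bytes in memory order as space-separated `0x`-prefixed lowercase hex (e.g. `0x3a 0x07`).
7. sll fields op=0x15:7|rd=4:3|rs=5:3|pad=0:19 → word 2b280000h → 2b 28 00 00

0x2b 0x28 0x00 0x00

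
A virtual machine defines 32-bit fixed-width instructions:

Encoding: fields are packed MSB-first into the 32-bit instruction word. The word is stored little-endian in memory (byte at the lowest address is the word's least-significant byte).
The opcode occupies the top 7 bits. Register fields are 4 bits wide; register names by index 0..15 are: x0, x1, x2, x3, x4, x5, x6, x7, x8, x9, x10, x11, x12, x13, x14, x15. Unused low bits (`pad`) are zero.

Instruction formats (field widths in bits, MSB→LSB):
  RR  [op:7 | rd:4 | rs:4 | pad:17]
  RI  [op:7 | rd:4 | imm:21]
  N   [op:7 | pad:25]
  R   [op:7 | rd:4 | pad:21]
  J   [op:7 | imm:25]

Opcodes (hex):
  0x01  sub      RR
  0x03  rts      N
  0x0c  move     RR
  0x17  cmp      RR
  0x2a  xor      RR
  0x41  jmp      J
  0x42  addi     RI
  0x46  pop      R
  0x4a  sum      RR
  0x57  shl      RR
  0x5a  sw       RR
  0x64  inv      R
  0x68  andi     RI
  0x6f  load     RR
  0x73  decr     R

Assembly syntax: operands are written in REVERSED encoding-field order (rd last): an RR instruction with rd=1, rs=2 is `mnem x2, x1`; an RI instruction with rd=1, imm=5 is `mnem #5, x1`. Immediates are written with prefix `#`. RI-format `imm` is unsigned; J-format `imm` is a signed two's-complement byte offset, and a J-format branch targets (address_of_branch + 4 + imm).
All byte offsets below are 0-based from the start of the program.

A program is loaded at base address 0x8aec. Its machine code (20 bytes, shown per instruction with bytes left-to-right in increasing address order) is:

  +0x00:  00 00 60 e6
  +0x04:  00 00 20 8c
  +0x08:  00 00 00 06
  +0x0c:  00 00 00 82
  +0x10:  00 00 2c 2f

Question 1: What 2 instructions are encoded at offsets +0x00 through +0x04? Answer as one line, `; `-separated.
[00] 00 00 60 e6 → 0xe6600000
  top 7b → 0x73 → decr [R]
  rd: (w>>21)&0xf=0x3 → x3
[04] 00 00 20 8c → 0x8c200000
  top 7b → 0x46 → pop [R]
  rd: (w>>21)&0xf=0x1 → x1

decr x3; pop x1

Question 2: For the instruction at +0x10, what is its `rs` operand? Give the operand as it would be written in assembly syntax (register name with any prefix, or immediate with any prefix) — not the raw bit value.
+0x10: 00 00 2c 2f ⇒ word 0x2f2c0000 (little)
  top 7b → 0x17 → cmp [RR]
  rd@[24:21]=0x9 ⇒ x9
  rs@[20:17]=0x6 ⇒ x6

x6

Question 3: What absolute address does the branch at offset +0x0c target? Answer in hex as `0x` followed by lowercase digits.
off 0x0c: read 00 00 00 82 as little → 0x82000000
  op=0x82000000>>25=0x41 ⇒ jmp (J)
  [24:0] imm=0 = #0
  target = base 0x8aec + off 0x0c + 4 + imm 0 = 0x8afc

0x8afc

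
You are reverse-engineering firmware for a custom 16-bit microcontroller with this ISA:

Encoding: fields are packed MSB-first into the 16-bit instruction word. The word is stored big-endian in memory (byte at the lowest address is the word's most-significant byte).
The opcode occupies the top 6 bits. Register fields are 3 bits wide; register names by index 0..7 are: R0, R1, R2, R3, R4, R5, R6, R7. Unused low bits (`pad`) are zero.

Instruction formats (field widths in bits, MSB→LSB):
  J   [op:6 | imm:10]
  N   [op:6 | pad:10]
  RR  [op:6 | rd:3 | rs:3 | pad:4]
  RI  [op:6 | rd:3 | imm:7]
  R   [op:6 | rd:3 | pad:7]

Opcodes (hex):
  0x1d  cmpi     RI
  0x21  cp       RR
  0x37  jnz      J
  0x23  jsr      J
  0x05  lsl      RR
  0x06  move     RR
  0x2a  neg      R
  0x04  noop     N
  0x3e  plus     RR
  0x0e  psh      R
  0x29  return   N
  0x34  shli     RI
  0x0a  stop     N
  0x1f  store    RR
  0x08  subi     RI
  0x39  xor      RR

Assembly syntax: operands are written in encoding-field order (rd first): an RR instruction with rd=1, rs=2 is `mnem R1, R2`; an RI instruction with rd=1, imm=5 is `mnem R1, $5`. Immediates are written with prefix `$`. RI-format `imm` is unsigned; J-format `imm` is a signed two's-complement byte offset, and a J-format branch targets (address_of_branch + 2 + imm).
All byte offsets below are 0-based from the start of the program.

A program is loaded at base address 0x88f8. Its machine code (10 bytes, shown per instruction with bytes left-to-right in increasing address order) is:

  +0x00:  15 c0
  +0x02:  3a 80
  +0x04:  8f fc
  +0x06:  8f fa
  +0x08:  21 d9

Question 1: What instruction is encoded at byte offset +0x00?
[00] 15 c0 → 0x15c0
  opcode bits[15:10]=0x5: lsl/RR
  [9:7] rd=3 = R3
  [6:4] rs=4 = R4

lsl R3, R4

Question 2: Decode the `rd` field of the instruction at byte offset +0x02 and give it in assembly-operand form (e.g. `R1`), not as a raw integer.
[02] 3a 80 → 0x3a80
  top 6b → 0xe → psh [R]
  [9:7] rd=5 = R5

R5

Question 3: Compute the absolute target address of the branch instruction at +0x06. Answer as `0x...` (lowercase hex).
0x88fa

off 0x06: read 8f fa as big → 0x8ffa
  op=0x8ffa>>10=0x23 ⇒ jsr (J)
  imm@[9:0]=0x3fa (s10→-6) ⇒ $-6
  target = base 0x88f8 + off 0x06 + 2 + imm -6 = 0x88fa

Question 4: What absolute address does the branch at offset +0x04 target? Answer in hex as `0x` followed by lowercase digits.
0x88fa

off 0x04: read 8f fc as big → 0x8ffc
  op=0x8ffc>>10=0x23 ⇒ jsr (J)
  imm: (w>>0)&0x3ff=0x3fc (s10→-4) → $-4
  target = base 0x88f8 + off 0x04 + 2 + imm -4 = 0x88fa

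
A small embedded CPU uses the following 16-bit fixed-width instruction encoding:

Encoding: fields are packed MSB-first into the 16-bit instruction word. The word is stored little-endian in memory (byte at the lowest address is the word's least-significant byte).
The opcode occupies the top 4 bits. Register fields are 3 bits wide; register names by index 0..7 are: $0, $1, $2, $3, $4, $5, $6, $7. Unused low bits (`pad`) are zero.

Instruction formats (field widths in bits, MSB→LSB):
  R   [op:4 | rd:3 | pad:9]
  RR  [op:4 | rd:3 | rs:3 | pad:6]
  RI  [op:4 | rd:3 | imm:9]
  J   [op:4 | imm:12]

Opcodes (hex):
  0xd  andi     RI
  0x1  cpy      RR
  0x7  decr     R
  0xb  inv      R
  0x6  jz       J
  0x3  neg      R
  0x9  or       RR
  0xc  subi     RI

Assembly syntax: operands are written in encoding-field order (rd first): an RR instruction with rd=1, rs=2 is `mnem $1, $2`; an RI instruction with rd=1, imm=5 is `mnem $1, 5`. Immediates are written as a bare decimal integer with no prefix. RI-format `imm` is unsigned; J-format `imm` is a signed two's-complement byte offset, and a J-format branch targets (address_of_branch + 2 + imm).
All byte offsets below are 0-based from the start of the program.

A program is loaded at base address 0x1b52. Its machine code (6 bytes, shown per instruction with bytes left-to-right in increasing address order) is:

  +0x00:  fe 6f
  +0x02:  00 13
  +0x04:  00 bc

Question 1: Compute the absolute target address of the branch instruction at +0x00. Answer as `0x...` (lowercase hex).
+0x00: fe 6f ⇒ word 0x6ffe (little)
  opcode bits[15:12]=0x6: jz/J
  imm@[11:0]=0xffe (s12→-2) ⇒ -2
  target = base 0x1b52 + off 0x00 + 2 + imm -2 = 0x1b52

0x1b52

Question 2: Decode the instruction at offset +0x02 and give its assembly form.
cpy $1, $4

[02] 00 13 → 0x1300
  op=0x1300>>12=0x1 ⇒ cpy (RR)
  rd: (w>>9)&0x7=0x1 → $1
  rs: (w>>6)&0x7=0x4 → $4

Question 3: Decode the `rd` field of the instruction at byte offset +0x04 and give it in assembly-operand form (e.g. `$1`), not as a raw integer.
[04] 00 bc → 0xbc00
  top 4b → 0xb → inv [R]
  [11:9] rd=6 = $6

$6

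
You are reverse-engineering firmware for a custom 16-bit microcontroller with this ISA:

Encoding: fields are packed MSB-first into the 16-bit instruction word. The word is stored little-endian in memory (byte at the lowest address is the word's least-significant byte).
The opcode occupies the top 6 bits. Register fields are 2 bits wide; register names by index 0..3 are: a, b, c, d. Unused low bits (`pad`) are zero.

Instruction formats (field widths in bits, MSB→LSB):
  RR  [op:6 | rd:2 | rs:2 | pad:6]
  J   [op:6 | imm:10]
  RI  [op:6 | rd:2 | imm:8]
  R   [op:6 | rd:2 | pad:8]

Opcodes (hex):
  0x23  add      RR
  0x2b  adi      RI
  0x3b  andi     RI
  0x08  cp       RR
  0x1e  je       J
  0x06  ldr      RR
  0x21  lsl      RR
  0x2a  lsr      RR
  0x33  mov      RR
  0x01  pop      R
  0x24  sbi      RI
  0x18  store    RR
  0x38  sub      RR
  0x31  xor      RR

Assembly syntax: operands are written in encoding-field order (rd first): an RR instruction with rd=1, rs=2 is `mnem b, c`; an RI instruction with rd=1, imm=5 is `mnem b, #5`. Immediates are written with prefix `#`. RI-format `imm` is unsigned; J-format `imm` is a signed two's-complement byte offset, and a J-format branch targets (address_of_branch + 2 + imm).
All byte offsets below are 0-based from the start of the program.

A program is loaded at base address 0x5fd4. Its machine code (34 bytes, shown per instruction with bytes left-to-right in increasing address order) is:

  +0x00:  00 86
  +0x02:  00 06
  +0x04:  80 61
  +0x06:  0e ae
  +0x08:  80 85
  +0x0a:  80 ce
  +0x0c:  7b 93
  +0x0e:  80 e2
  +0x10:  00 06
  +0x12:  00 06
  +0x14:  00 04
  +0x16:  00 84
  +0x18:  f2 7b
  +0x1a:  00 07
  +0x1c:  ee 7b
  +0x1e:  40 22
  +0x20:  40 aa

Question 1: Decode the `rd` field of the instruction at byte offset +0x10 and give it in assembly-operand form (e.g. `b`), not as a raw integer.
off 0x10: read 00 06 as little → 0x0600
  opcode bits[15:10]=0x1: pop/R
  rd@[9:8]=0x2 ⇒ c

c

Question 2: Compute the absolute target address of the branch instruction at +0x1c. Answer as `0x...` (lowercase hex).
off 0x1c: read ee 7b as little → 0x7bee
  opcode bits[15:10]=0x1e: je/J
  imm@[9:0]=0x3ee (s10→-18) ⇒ #-18
  target = base 0x5fd4 + off 0x1c + 2 + imm -18 = 0x5fe0

0x5fe0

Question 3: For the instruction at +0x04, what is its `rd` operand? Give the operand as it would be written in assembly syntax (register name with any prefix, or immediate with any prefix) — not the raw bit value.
off 0x04: read 80 61 as little → 0x6180
  opcode bits[15:10]=0x18: store/RR
  rd: (w>>8)&0x3=0x1 → b
  rs: (w>>6)&0x3=0x2 → c

b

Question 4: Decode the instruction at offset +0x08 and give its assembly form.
lsl b, c

off 0x08: read 80 85 as little → 0x8580
  op=0x8580>>10=0x21 ⇒ lsl (RR)
  rd@[9:8]=0x1 ⇒ b
  rs@[7:6]=0x2 ⇒ c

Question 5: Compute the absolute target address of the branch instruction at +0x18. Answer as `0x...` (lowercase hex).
[18] f2 7b → 0x7bf2
  opcode bits[15:10]=0x1e: je/J
  [9:0] imm=1010 (s10→-14) = #-14
  target = base 0x5fd4 + off 0x18 + 2 + imm -14 = 0x5fe0

0x5fe0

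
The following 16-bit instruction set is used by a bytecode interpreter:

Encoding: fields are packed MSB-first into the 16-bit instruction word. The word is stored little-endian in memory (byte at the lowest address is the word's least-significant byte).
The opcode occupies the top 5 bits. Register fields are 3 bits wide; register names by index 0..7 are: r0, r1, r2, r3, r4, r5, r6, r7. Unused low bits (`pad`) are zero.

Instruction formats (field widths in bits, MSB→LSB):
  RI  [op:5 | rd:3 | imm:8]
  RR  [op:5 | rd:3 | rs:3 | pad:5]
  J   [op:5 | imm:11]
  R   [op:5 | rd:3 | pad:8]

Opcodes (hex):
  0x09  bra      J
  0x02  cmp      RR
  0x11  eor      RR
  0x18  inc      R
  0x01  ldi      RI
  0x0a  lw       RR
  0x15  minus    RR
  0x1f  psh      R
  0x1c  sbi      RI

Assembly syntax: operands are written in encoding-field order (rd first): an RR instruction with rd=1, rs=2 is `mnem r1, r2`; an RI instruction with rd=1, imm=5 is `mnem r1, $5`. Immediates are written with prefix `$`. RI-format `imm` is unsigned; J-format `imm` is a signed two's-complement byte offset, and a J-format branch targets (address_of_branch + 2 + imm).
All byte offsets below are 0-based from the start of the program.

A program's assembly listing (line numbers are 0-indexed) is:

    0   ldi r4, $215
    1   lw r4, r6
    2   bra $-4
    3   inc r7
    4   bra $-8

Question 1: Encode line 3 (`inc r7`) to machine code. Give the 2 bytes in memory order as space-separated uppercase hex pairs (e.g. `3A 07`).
L3: inc op=0x18:5|rd=7:3|pad=0:8 ⇒ 0xc700 ⇒ little 00 c7

00 C7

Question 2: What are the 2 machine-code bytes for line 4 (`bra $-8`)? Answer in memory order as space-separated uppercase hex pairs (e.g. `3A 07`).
line 4 (bra): pack op=0x9:5|imm=-8:11 = 0x4ff8; little→ f8 4f

F8 4F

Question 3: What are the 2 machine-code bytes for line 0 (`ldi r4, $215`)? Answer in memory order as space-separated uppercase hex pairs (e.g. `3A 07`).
D7 0C

line 0 (ldi): pack op=0x1:5|rd=4:3|imm=215:8 = 0x0cd7; little→ d7 0c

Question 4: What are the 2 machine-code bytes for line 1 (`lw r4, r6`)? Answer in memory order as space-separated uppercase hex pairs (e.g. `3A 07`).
line 1 (lw): pack op=0xa:5|rd=4:3|rs=6:3|pad=0:5 = 0x54c0; little→ c0 54

C0 54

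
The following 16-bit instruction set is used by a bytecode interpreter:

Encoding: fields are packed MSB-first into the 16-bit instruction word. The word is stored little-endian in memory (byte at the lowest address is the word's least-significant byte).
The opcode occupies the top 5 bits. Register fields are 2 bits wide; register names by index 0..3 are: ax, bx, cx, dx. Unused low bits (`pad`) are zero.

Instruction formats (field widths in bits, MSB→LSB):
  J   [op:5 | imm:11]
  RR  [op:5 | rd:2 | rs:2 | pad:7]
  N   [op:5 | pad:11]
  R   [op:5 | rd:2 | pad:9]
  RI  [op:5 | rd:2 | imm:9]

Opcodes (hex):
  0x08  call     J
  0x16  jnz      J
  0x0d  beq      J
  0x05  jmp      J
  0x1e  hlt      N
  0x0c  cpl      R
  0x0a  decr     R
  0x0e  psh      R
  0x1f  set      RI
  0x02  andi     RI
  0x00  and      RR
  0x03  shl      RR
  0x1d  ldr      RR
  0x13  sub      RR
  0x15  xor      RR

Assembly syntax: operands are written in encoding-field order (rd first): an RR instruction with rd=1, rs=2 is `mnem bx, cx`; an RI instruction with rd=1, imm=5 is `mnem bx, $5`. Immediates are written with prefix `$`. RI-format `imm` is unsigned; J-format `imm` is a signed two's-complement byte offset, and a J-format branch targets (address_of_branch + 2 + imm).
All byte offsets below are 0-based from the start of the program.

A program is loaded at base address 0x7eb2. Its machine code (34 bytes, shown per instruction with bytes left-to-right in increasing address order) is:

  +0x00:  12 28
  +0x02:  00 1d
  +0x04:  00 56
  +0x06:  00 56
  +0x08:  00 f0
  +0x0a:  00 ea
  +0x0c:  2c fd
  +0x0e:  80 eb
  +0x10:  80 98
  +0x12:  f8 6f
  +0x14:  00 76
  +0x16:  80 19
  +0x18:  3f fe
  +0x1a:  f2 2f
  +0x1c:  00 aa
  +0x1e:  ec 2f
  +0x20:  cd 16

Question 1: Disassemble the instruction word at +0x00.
jmp $18

@+00  little-endian(12 28) = 0x2812
  op=0x2812>>11=0x5 ⇒ jmp (J)
  [10:0] imm=18 = $18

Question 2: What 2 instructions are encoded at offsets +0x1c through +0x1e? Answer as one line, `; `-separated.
xor bx, ax; jmp $-20

@+1c  little-endian(00 aa) = 0xaa00
  op=0xaa00>>11=0x15 ⇒ xor (RR)
  rd@[10:9]=0x1 ⇒ bx
  rs@[8:7]=0x0 ⇒ ax
@+1e  little-endian(ec 2f) = 0x2fec
  op=0x2fec>>11=0x5 ⇒ jmp (J)
  imm@[10:0]=0x7ec (s11→-20) ⇒ $-20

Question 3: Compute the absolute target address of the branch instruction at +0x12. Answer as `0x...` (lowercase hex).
0x7ebe

off 0x12: read f8 6f as little → 0x6ff8
  opcode bits[15:11]=0xd: beq/J
  [10:0] imm=2040 (s11→-8) = $-8
  target = base 0x7eb2 + off 0x12 + 2 + imm -8 = 0x7ebe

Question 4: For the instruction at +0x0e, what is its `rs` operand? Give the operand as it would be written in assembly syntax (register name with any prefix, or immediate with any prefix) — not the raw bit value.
dx

[0e] 80 eb → 0xeb80
  top 5b → 0x1d → ldr [RR]
  rd@[10:9]=0x1 ⇒ bx
  rs@[8:7]=0x3 ⇒ dx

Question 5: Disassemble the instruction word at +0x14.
psh dx

@+14  little-endian(00 76) = 0x7600
  opcode bits[15:11]=0xe: psh/R
  [10:9] rd=3 = dx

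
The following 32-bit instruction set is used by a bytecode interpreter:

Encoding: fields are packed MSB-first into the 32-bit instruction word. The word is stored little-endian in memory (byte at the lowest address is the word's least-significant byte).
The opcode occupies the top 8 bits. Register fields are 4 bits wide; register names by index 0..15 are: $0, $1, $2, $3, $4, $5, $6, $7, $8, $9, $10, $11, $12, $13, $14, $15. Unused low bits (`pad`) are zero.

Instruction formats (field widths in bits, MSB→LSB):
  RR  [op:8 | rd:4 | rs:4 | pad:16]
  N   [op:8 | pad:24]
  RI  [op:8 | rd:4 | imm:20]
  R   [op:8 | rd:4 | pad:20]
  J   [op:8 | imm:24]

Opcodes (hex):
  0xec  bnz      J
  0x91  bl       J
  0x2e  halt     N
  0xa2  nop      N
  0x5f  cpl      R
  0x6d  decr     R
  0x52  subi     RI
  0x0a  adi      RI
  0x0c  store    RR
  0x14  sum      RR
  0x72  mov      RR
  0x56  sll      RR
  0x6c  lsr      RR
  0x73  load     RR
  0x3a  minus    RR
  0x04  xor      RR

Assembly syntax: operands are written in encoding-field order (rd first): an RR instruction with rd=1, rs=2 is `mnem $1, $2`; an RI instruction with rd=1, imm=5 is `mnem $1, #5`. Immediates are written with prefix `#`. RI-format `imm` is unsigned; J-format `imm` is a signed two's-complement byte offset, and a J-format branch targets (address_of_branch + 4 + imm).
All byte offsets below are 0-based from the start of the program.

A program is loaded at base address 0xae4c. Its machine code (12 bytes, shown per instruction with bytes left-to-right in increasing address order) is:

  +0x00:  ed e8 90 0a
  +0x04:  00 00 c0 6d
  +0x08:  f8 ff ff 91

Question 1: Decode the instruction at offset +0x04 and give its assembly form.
off 0x04: read 00 00 c0 6d as little → 0x6dc00000
  opcode bits[31:24]=0x6d: decr/R
  [23:20] rd=12 = $12

decr $12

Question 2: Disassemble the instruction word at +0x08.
off 0x08: read f8 ff ff 91 as little → 0x91fffff8
  op=0x91fffff8>>24=0x91 ⇒ bl (J)
  imm: (w>>0)&0xffffff=0xfffff8 (s24→-8) → #-8

bl #-8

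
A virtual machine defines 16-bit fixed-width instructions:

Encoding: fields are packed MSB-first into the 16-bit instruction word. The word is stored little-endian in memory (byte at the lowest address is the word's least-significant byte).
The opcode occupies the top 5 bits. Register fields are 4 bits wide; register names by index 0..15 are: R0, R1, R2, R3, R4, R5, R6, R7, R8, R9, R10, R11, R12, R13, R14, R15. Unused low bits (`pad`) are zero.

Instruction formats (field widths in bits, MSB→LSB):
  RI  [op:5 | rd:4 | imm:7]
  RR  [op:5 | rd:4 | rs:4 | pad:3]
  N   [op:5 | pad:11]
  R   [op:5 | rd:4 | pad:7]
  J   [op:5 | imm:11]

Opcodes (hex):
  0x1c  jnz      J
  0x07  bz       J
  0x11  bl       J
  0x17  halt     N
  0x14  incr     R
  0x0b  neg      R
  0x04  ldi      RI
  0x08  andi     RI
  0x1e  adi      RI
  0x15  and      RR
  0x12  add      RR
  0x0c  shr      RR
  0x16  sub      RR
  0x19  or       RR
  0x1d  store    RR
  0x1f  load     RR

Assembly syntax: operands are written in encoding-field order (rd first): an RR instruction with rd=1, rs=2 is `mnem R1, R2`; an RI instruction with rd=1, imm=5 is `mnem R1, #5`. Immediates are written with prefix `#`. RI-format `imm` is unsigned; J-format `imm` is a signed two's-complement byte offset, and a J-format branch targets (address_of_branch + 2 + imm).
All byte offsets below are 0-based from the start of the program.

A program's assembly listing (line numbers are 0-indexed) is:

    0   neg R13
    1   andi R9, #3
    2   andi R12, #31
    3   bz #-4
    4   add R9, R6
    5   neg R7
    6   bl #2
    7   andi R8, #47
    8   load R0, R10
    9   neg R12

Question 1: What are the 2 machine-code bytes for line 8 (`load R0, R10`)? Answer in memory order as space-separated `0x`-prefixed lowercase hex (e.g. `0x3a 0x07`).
line 8 (load): pack op=0x1f:5|rd=0:4|rs=10:4|pad=0:3 = 0xf850; little→ 50 f8

0x50 0xf8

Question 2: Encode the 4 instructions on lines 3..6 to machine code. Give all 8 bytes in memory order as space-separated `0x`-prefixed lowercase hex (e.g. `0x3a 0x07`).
0xfc 0x3f 0xb0 0x94 0x80 0x5b 0x02 0x88

3. bz fields op=0x7:5|imm=-4:11 → word 3ffch → fc 3f
4. add fields op=0x12:5|rd=9:4|rs=6:4|pad=0:3 → word 94b0h → b0 94
5. neg fields op=0xb:5|rd=7:4|pad=0:7 → word 5b80h → 80 5b
6. bl fields op=0x11:5|imm=2:11 → word 8802h → 02 88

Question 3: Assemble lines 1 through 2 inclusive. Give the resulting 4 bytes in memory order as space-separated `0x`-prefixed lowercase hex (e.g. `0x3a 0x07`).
L1: andi op=0x8:5|rd=9:4|imm=3:7 ⇒ 0x4483 ⇒ little 83 44
L2: andi op=0x8:5|rd=12:4|imm=31:7 ⇒ 0x461f ⇒ little 1f 46

0x83 0x44 0x1f 0x46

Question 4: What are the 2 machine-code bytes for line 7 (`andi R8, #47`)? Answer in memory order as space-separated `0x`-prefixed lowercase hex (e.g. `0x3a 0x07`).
line 7 (andi): pack op=0x8:5|rd=8:4|imm=47:7 = 0x442f; little→ 2f 44

0x2f 0x44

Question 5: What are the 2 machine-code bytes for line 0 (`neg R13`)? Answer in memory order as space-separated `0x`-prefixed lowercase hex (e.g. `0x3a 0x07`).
L0: neg op=0xb:5|rd=13:4|pad=0:7 ⇒ 0x5e80 ⇒ little 80 5e

0x80 0x5e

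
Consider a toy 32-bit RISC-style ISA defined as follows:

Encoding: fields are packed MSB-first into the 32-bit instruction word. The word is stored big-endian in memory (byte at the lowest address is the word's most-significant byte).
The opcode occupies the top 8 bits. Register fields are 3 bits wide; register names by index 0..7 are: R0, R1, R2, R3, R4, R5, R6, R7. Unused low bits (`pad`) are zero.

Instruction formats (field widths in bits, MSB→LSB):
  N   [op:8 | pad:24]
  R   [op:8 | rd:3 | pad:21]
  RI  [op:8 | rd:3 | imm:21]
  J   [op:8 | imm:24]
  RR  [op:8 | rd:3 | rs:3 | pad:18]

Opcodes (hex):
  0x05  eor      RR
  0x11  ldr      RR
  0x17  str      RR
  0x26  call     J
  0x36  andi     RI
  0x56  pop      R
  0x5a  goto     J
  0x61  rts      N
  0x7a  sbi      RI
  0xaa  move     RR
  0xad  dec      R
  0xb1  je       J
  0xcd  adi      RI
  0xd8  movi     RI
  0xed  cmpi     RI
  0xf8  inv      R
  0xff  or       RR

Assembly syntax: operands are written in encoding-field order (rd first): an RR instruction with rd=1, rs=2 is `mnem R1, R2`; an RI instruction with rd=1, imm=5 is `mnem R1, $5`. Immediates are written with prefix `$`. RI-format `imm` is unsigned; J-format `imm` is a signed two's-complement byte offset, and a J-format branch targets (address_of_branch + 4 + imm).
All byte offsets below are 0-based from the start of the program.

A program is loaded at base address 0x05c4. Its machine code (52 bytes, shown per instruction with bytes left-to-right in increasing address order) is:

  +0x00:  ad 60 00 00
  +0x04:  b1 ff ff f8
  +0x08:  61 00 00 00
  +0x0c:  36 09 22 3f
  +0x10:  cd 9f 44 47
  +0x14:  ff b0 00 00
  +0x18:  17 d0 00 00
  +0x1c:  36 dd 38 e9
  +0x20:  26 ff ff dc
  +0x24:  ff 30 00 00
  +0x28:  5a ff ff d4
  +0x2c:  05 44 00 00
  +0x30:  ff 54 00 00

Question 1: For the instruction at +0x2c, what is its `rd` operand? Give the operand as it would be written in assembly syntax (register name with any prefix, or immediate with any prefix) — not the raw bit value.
R2

[2c] 05 44 00 00 → 0x05440000
  top 8b → 0x5 → eor [RR]
  rd: (w>>21)&0x7=0x2 → R2
  rs: (w>>18)&0x7=0x1 → R1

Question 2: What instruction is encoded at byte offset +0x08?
+0x08: 61 00 00 00 ⇒ word 0x61000000 (big)
  op=0x61000000>>24=0x61 ⇒ rts (N)

rts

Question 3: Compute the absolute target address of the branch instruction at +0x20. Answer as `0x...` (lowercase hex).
0x05c4

[20] 26 ff ff dc → 0x26ffffdc
  opcode bits[31:24]=0x26: call/J
  imm@[23:0]=0xffffdc (s24→-36) ⇒ $-36
  target = base 0x05c4 + off 0x20 + 4 + imm -36 = 0x05c4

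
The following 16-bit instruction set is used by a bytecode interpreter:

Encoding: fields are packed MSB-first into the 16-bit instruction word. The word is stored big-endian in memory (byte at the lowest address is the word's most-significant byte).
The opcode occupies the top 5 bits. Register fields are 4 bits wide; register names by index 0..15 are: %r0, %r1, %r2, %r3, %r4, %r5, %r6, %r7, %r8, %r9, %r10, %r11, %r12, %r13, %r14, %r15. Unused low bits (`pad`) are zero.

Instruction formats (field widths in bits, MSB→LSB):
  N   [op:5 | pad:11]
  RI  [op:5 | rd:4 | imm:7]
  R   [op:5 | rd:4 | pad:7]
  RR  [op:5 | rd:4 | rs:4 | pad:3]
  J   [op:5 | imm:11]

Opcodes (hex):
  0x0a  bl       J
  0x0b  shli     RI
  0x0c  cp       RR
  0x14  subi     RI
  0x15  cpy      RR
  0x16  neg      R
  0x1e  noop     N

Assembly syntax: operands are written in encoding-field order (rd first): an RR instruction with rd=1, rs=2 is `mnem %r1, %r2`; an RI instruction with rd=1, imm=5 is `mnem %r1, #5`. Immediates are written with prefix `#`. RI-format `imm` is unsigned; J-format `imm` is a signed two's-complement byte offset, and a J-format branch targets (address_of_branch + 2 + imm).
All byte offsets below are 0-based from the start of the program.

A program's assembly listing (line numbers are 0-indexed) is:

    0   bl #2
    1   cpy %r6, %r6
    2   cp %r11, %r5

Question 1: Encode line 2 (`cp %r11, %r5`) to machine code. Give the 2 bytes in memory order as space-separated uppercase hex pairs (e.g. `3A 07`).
65 A8

L2: cp op=0xc:5|rd=11:4|rs=5:4|pad=0:3 ⇒ 0x65a8 ⇒ big 65 a8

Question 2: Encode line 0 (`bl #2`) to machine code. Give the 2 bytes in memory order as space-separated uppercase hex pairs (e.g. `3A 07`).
line 0 (bl): pack op=0xa:5|imm=2:11 = 0x5002; big→ 50 02

50 02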